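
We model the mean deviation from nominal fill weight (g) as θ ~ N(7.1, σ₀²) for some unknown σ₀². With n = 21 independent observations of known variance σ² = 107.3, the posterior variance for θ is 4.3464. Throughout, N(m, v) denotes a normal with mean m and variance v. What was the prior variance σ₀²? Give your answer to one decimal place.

For the Normal–Normal model with known σ², precisions add: τ_n = τ₀ + n/σ².
So 1/σ₀² = 1/4.3464 − 21/107.3 = 0.230075 − 0.195713 = 0.034362.
Hence σ₀² = 1/0.034362 ≈ 29.1.

σ₀² = 29.1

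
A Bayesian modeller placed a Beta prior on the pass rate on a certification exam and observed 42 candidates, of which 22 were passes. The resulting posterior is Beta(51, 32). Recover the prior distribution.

Beta is conjugate to the binomial likelihood: posterior = Beta(a+s, b+f).
So a = 51 − 22 = 29 and b = 32 − 20 = 12.

Beta(29, 12)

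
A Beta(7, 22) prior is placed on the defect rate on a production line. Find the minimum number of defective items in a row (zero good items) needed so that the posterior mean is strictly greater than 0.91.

After k defective items and 0 good items the posterior is Beta(7+k, 22), with mean (7+k)/(7+22+k).
Set (7+k)/(29+k) > 0.91 and solve: k > (0.91·29 − 7)/(1 − 0.91) = 215.444.
The smallest integer exceeding 215.444 is 216.

k = 216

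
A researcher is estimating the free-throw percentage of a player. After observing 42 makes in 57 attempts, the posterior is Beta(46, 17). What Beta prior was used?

A Beta(a, b) prior with s successes and f failures in binomial data gives a Beta(a+s, b+f) posterior.
So a = 46 − 42 = 4 and b = 17 − 15 = 2.

Beta(4, 2)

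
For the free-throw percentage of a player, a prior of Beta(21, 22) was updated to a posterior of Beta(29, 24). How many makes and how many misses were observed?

8 makes and 2 misses

A Beta(α, β) prior with s successes and f failures in binomial data gives a Beta(α+s, β+f) posterior.
So s = 29 − 21 = 8 and f = 24 − 22 = 2.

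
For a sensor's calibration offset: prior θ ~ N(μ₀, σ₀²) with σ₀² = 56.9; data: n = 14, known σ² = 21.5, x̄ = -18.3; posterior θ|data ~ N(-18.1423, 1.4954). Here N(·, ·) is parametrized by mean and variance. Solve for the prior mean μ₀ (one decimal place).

μ₀ = -12.3

With known observation variance, the Normal–Normal posterior has precision τ_n = τ₀ + n/σ² and mean μ_n = (τ₀μ₀ + (n/σ²)x̄)/τ_n.
Here τ₀ = 1/56.9 = 0.017575 and τ_data = 14/21.5 = 0.651163, so τ_n = 0.668738.
Rearranging for μ₀: μ₀ = (μ_n·τ_n − τ_data·x̄)/τ₀ = (-18.1423·0.668738 − 0.651163·-18.3) / 0.017575 = -0.216163/0.017575 ≈ -12.3.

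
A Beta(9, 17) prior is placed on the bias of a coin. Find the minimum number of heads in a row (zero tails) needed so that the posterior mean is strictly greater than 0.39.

After k heads and 0 tails the posterior is Beta(9+k, 17), with mean (9+k)/(9+17+k).
Set (9+k)/(26+k) > 0.39 and solve: k > (0.39·26 − 9)/(1 − 0.39) = 1.869.
The smallest integer exceeding 1.869 is 2, and checking k=2: (11)/(28) = 0.3929 > 0.39.

k = 2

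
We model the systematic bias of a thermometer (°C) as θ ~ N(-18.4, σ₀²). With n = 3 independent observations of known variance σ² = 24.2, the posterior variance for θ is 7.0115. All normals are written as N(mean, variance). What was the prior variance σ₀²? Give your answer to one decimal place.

σ₀² = 53.6

For the Normal–Normal model with known σ², precisions add: τ_n = τ₀ + n/σ².
So 1/σ₀² = 1/7.0115 − 3/24.2 = 0.142623 − 0.123967 = 0.018656.
Hence σ₀² = 1/0.018656 ≈ 53.6.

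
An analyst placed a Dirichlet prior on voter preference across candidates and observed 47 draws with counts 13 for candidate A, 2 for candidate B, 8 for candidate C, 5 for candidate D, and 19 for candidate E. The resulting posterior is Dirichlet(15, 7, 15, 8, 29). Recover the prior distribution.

Dirichlet(2, 5, 7, 3, 10)

For a Dirichlet(α) prior with multinomial counts c, the posterior is Dirichlet(α + c) componentwise.
Subtract each count from the matching posterior parameter: 15−13=2, 7−2=5, 15−8=7, 8−5=3, 29−19=10.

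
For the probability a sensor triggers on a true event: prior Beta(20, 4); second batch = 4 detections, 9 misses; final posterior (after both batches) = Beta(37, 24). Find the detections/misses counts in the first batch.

13 detections and 11 misses

Because Beta–binomial updating is additive in the counts, the combined data contributed (α_post−α_prior, β_post−β_prior) successes and failures.
Total across both batches: 37−20=17 detections, 24−4=20 misses.
Subtract the second batch: 17−4=13 detections and 20−9=11 misses.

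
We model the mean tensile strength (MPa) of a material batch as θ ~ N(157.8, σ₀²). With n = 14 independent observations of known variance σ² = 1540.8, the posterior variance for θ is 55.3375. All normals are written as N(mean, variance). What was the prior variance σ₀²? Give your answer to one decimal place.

σ₀² = 111.3

Posterior precision equals prior precision plus data precision: 1/σ_n² = 1/σ₀² + n/σ².
So 1/σ₀² = 1/55.3375 − 14/1540.8 = 0.018071 − 0.009086 = 0.008985.
Hence σ₀² = 1/0.008985 ≈ 111.3.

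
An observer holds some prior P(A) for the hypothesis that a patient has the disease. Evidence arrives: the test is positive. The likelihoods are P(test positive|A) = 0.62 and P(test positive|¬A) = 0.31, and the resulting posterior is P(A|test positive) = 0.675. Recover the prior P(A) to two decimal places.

Bayes' rule in odds form gives O(A|E) = O(A)·[P(E|A)/P(E|¬A)], hence O(A) = O(A|E)/LR.
Posterior odds = 0.675/(1−0.675) = 2.0769. LR = 0.62/0.31 = 2.0000.
Prior odds = 2.0769/2.0000 = 1.0385, so P(A) = 1.0385/(1+1.0385) ≈ 0.51.

P(A) = 0.51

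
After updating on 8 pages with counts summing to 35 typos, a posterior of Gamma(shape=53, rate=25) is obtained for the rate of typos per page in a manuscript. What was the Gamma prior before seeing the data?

Gamma–Poisson conjugacy: posterior shape = α + Σxᵢ, posterior rate = β + n.
So α = 53 − 35 = 18 and β = 25 − 8 = 17.

Gamma(shape=18, rate=17)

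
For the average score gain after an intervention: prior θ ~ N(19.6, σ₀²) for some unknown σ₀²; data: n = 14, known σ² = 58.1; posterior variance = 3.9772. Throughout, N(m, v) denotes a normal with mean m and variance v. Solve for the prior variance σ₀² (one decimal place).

Posterior precision equals prior precision plus data precision: 1/σ_n² = 1/σ₀² + n/σ².
So 1/σ₀² = 1/3.9772 − 14/58.1 = 0.251433 − 0.240964 = 0.010469.
Hence σ₀² = 1/0.010469 ≈ 95.5.

σ₀² = 95.5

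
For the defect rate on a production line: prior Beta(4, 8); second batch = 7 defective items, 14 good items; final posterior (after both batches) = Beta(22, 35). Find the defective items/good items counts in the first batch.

Sequential conjugate updates are equivalent to a single update on the pooled data, so total successes = posterior α − prior α and total failures = posterior β − prior β.
Total across both batches: 22−4=18 defective items, 35−8=27 good items.
Subtract the second batch: 18−7=11 defective items and 27−14=13 good items.

11 defective items and 13 good items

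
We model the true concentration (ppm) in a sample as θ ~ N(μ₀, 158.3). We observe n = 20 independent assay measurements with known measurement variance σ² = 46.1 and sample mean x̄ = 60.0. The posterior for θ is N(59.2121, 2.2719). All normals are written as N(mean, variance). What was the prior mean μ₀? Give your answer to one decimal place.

With known observation variance, the Normal–Normal posterior has precision τ_n = τ₀ + n/σ² and mean μ_n = (τ₀μ₀ + (n/σ²)x̄)/τ_n.
Here τ₀ = 1/158.3 = 0.006317 and τ_data = 20/46.1 = 0.433839, so τ_n = 0.440156.
Rearranging for μ₀: μ₀ = (μ_n·τ_n − τ_data·x̄)/τ₀ = (59.2121·0.440156 − 0.433839·60.0) / 0.006317 = 0.032221/0.006317 ≈ 5.1.

μ₀ = 5.1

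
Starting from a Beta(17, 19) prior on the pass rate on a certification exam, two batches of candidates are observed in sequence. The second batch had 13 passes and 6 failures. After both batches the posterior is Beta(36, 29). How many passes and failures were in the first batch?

Sequential conjugate updates are equivalent to a single update on the pooled data, so total successes = posterior α − prior α and total failures = posterior β − prior β.
Total across both batches: 36−17=19 passes, 29−19=10 failures.
Subtract the second batch: 19−13=6 passes and 10−6=4 failures.

6 passes and 4 failures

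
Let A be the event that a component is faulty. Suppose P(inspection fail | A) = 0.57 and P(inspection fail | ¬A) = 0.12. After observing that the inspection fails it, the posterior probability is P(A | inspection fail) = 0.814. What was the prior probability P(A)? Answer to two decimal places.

Bayes' rule in odds form gives O(A|E) = O(A)·[P(E|A)/P(E|¬A)], hence O(A) = O(A|E)/LR.
Posterior odds = 0.814/(1−0.814) = 4.3763. LR = 0.57/0.12 = 4.7500.
Prior odds = 4.3763/4.7500 = 0.9213, so P(A) = 0.9213/(1+0.9213) ≈ 0.48.

P(A) = 0.48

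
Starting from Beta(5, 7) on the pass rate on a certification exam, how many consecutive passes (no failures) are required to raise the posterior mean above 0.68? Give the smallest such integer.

After k passes and 0 failures the posterior is Beta(5+k, 7), with mean (5+k)/(5+7+k).
Set (5+k)/(12+k) > 0.68 and solve: k > (0.68·12 − 5)/(1 − 0.68) = 9.875.
The smallest integer exceeding 9.875 is 10, and checking k=10: (15)/(22) = 0.6818 > 0.68.

k = 10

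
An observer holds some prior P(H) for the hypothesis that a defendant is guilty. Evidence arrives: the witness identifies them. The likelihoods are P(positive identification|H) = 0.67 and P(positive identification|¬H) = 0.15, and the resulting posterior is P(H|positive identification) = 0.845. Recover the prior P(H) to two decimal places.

P(H) = 0.55

Bayes' rule in odds form gives O(H|E) = O(H)·[P(E|H)/P(E|¬H)], hence O(H) = O(H|E)/LR.
Posterior odds = 0.845/(1−0.845) = 5.4516. LR = 0.67/0.15 = 4.4667.
Prior odds = 5.4516/4.4667 = 1.2205, so P(H) = 1.2205/(1+1.2205) ≈ 0.55.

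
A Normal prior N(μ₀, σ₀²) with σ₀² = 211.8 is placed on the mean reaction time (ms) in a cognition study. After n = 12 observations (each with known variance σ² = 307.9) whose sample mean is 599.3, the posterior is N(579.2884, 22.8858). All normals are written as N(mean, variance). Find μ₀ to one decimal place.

With known observation variance, the Normal–Normal posterior has precision τ_n = τ₀ + n/σ² and mean μ_n = (τ₀μ₀ + (n/σ²)x̄)/τ_n.
Here τ₀ = 1/211.8 = 0.004721 and τ_data = 12/307.9 = 0.038974, so τ_n = 0.043695.
Rearranging for μ₀: μ₀ = (μ_n·τ_n − τ_data·x̄)/τ₀ = (579.2884·0.043695 − 0.038974·599.3) / 0.004721 = 1.954888/0.004721 ≈ 414.1.

μ₀ = 414.1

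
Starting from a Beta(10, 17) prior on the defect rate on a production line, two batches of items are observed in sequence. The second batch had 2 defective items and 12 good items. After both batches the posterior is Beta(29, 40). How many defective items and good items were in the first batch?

Because Beta–binomial updating is additive in the counts, the combined data contributed (α_post−α_prior, β_post−β_prior) successes and failures.
Total across both batches: 29−10=19 defective items, 40−17=23 good items.
Subtract the second batch: 19−2=17 defective items and 23−12=11 good items.

17 defective items and 11 good items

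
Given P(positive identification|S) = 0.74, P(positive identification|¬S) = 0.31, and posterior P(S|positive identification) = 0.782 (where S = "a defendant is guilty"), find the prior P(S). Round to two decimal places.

P(S) = 0.60

Bayes' rule in odds form gives O(S|E) = O(S)·[P(E|S)/P(E|¬S)], hence O(S) = O(S|E)/LR.
Posterior odds = 0.782/(1−0.782) = 3.5872. LR = 0.74/0.31 = 2.3871.
Prior odds = 3.5872/2.3871 = 1.5027, so P(S) = 1.5027/(1+1.5027) ≈ 0.60.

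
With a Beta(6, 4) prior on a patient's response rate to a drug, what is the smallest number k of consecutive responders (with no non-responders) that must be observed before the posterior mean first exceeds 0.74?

After k responders and 0 non-responders the posterior is Beta(6+k, 4), with mean (6+k)/(6+4+k).
Set (6+k)/(10+k) > 0.74 and solve: k > (0.74·10 − 6)/(1 − 0.74) = 5.385.
The smallest integer exceeding 5.385 is 6.

k = 6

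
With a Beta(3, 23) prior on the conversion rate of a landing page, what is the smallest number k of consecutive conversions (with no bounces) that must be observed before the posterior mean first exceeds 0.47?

k = 18

After k conversions and 0 bounces the posterior is Beta(3+k, 23), with mean (3+k)/(3+23+k).
Set (3+k)/(26+k) > 0.47 and solve: k > (0.47·26 − 3)/(1 − 0.47) = 17.396.
The smallest integer exceeding 17.396 is 18.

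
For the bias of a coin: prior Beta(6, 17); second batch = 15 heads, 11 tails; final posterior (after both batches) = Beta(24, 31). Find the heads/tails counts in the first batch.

Because Beta–binomial updating is additive in the counts, the combined data contributed (α_post−α_prior, β_post−β_prior) successes and failures.
Total across both batches: 24−6=18 heads, 31−17=14 tails.
Subtract the second batch: 18−15=3 heads and 14−11=3 tails.

3 heads and 3 tails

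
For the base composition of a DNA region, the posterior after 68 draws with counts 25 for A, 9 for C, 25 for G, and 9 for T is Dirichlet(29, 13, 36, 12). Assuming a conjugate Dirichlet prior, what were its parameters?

For a Dirichlet(α) prior with multinomial counts c, the posterior is Dirichlet(α + c) componentwise.
Subtract each count from the matching posterior parameter: 29−25=4, 13−9=4, 36−25=11, 12−9=3.

Dirichlet(4, 4, 11, 3)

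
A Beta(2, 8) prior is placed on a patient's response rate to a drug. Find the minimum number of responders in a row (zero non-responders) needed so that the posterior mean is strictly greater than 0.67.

k = 15

After k responders and 0 non-responders the posterior is Beta(2+k, 8), with mean (2+k)/(2+8+k).
Set (2+k)/(10+k) > 0.67 and solve: k > (0.67·10 − 2)/(1 − 0.67) = 14.242.
The smallest integer exceeding 14.242 is 15, and checking k=15: (17)/(25) = 0.6800 > 0.67.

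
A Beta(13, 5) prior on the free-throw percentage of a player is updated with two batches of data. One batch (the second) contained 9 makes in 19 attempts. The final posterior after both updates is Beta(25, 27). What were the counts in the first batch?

3 makes and 12 misses

Sequential conjugate updates are equivalent to a single update on the pooled data, so total successes = posterior α − prior α and total failures = posterior β − prior β.
Total across both batches: 25−13=12 makes, 27−5=22 misses.
Subtract the second batch: 12−9=3 makes and 22−10=12 misses.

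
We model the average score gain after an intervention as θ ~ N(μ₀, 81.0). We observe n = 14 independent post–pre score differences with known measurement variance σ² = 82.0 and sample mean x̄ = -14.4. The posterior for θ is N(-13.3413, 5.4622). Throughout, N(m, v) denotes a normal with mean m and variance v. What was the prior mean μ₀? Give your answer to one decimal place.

With known observation variance, the Normal–Normal posterior has precision τ_n = τ₀ + n/σ² and mean μ_n = (τ₀μ₀ + (n/σ²)x̄)/τ_n.
Here τ₀ = 1/81.0 = 0.012346 and τ_data = 14/82.0 = 0.170732, so τ_n = 0.183078.
Rearranging for μ₀: μ₀ = (μ_n·τ_n − τ_data·x̄)/τ₀ = (-13.3413·0.183078 − 0.170732·-14.4) / 0.012346 = 0.016042/0.012346 ≈ 1.3.

μ₀ = 1.3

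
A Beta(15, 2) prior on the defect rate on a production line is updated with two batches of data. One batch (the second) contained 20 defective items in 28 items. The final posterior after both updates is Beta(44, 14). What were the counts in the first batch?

Sequential conjugate updates are equivalent to a single update on the pooled data, so total successes = posterior α − prior α and total failures = posterior β − prior β.
Total across both batches: 44−15=29 defective items, 14−2=12 good items.
Subtract the second batch: 29−20=9 defective items and 12−8=4 good items.

9 defective items and 4 good items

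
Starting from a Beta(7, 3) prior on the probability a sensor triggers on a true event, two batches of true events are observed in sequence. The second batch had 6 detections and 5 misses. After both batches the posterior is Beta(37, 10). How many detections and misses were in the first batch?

Because Beta–binomial updating is additive in the counts, the combined data contributed (α_post−α_prior, β_post−β_prior) successes and failures.
Total across both batches: 37−7=30 detections, 10−3=7 misses.
Subtract the second batch: 30−6=24 detections and 7−5=2 misses.

24 detections and 2 misses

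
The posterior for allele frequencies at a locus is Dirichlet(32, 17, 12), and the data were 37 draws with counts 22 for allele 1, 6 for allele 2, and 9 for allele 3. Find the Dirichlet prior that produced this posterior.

Dirichlet(10, 11, 3)

For a Dirichlet(α) prior with multinomial counts c, the posterior is Dirichlet(α + c) componentwise.
Subtract each count from the matching posterior parameter: 32−22=10, 17−6=11, 12−9=3.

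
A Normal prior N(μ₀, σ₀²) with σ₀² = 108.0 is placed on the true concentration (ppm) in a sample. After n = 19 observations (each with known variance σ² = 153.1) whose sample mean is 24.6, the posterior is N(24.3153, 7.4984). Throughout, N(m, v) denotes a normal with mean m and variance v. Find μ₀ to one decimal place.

With known observation variance, the Normal–Normal posterior has precision τ_n = τ₀ + n/σ² and mean μ_n = (τ₀μ₀ + (n/σ²)x̄)/τ_n.
Here τ₀ = 1/108.0 = 0.009259 and τ_data = 19/153.1 = 0.124102, so τ_n = 0.133361.
Rearranging for μ₀: μ₀ = (μ_n·τ_n − τ_data·x̄)/τ₀ = (24.3153·0.133361 − 0.124102·24.6) / 0.009259 = 0.189804/0.009259 ≈ 20.5.

μ₀ = 20.5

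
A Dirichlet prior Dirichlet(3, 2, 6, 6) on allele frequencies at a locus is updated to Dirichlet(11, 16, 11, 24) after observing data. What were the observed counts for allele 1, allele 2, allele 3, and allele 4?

For a Dirichlet(α) prior with multinomial counts c, the posterior is Dirichlet(α + c) componentwise.
Counts are posterior − prior componentwise: 11−3=8, 16−2=14, 11−6=5, 24−6=18.

counts (8, 14, 5, 18)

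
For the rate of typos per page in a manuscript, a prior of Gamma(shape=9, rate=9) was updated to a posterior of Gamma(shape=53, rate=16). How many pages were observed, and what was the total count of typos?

Gamma–Poisson conjugacy: posterior shape = α + Σxᵢ, posterior rate = β + n.
Matching: Σxᵢ = 53 − 9 = 44 and n = 16 − 9 = 7.

n = 7 pages with total 44 typos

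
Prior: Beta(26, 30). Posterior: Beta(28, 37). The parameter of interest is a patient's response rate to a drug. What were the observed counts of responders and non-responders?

Under Beta–binomial conjugacy the posterior parameters are (a+s, b+f).
Match parameters: s=28−26=2, f=37−30=7.

2 responders and 7 non-responders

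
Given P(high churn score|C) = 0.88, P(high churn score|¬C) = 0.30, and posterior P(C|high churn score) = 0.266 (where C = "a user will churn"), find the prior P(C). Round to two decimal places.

P(C) = 0.11

In odds form, posterior odds = prior odds × likelihood ratio, so prior odds = posterior odds ÷ LR.
Posterior odds = 0.266/(1−0.266) = 0.3624. LR = 0.88/0.30 = 2.9333.
Prior odds = 0.3624/2.9333 = 0.1235, so P(C) = 0.1235/(1+0.1235) ≈ 0.11.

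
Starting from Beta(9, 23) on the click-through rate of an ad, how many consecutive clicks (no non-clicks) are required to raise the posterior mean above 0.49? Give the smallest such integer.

k = 14

After k clicks and 0 non-clicks the posterior is Beta(9+k, 23), with mean (9+k)/(9+23+k).
Set (9+k)/(32+k) > 0.49 and solve: k > (0.49·32 − 9)/(1 − 0.49) = 13.098.
The smallest integer exceeding 13.098 is 14, and checking k=14: (23)/(46) = 0.5000 > 0.49.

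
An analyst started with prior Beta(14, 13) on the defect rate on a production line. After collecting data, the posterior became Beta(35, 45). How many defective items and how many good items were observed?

A Beta(α, β) prior with s successes and f failures in binomial data gives a Beta(α+s, β+f) posterior.
Match parameters: s=35−14=21, f=45−13=32.

21 defective items and 32 good items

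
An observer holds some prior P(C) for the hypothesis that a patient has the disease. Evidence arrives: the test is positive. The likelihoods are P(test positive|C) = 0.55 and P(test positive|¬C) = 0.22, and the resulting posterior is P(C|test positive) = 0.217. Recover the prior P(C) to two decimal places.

In odds form, posterior odds = prior odds × likelihood ratio, so prior odds = posterior odds ÷ LR.
Posterior odds = 0.217/(1−0.217) = 0.2771. LR = 0.55/0.22 = 2.5000.
Prior odds = 0.2771/2.5000 = 0.1108, so P(C) = 0.1108/(1+0.1108) ≈ 0.10.

P(C) = 0.10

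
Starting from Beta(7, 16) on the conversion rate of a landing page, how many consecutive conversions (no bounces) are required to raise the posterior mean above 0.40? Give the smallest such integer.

After k conversions and 0 bounces the posterior is Beta(7+k, 16), with mean (7+k)/(7+16+k).
Set (7+k)/(23+k) > 0.40 and solve: k > (0.40·23 − 7)/(1 − 0.40) = 3.667.
The smallest integer exceeding 3.667 is 4, and checking k=4: (11)/(27) = 0.4074 > 0.40.

k = 4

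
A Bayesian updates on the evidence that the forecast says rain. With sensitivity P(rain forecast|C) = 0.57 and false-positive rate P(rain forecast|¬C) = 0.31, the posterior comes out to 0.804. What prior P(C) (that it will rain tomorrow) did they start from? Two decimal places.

P(C) = 0.69

In odds form, posterior odds = prior odds × likelihood ratio, so prior odds = posterior odds ÷ LR.
Posterior odds = 0.804/(1−0.804) = 4.1020. LR = 0.57/0.31 = 1.8387.
Prior odds = 4.1020/1.8387 = 2.2309, so P(C) = 2.2309/(1+2.2309) ≈ 0.69.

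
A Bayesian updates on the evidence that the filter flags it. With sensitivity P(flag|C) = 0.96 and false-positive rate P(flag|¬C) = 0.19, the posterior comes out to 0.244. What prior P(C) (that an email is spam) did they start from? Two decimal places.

P(C) = 0.06

Bayes' rule in odds form gives O(C|E) = O(C)·[P(E|C)/P(E|¬C)], hence O(C) = O(C|E)/LR.
Posterior odds = 0.244/(1−0.244) = 0.3228. LR = 0.96/0.19 = 5.0526.
Prior odds = 0.3228/5.0526 = 0.0639, so P(C) = 0.0639/(1+0.0639) ≈ 0.06.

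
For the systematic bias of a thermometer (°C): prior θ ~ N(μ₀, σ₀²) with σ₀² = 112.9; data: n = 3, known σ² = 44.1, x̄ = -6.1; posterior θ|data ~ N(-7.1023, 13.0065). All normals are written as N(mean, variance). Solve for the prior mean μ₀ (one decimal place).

μ₀ = -14.8

The posterior mean is a precision-weighted average: μ_n = (τ₀μ₀ + τ_data·x̄)/(τ₀+τ_data), with τ₀=1/σ₀² and τ_data=n/σ².
Here τ₀ = 1/112.9 = 0.008857 and τ_data = 3/44.1 = 0.068027, so τ_n = 0.076884.
Rearranging for μ₀: μ₀ = (μ_n·τ_n − τ_data·x̄)/τ₀ = (-7.1023·0.076884 − 0.068027·-6.1) / 0.008857 = -0.131089/0.008857 ≈ -14.8.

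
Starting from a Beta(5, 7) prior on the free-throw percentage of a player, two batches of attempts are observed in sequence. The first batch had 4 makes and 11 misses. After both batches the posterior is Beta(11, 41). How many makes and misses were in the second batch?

Sequential conjugate updates are equivalent to a single update on the pooled data, so total successes = posterior α − prior α and total failures = posterior β − prior β.
Total across both batches: 11−5=6 makes, 41−7=34 misses.
Subtract the first batch: 6−4=2 makes and 34−11=23 misses.

2 makes and 23 misses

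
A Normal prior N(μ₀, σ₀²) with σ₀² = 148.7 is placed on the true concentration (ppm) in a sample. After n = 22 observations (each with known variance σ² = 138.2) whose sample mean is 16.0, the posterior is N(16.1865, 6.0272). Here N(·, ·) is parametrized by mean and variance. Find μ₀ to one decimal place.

μ₀ = 20.6

With known observation variance, the Normal–Normal posterior has precision τ_n = τ₀ + n/σ² and mean μ_n = (τ₀μ₀ + (n/σ²)x̄)/τ_n.
Here τ₀ = 1/148.7 = 0.006725 and τ_data = 22/138.2 = 0.159190, so τ_n = 0.165915.
Rearranging for μ₀: μ₀ = (μ_n·τ_n − τ_data·x̄)/τ₀ = (16.1865·0.165915 − 0.159190·16.0) / 0.006725 = 0.138543/0.006725 ≈ 20.6.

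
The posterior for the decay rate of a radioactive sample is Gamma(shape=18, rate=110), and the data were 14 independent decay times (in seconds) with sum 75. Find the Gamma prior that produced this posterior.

For an exponential likelihood with a Gamma(α, β) prior on the rate, n observations with total T give posterior Gamma(α+n, β+T).
So α = 18 − 14 = 4 and β = 110 − 75 = 35.

Gamma(shape=4, rate=35)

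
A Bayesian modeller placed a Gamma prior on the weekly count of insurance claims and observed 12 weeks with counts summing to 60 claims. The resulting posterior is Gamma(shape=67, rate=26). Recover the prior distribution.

Gamma(shape=7, rate=14)

Gamma–Poisson conjugacy: posterior shape = α + Σxᵢ, posterior rate = β + n.
So α = 67 − 60 = 7 and β = 26 − 12 = 14.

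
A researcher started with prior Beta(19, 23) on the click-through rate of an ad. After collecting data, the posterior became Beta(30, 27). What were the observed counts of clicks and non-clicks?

Under Beta–binomial conjugacy the posterior parameters are (a+s, b+f).
Match parameters: s=30−19=11, f=27−23=4.

11 clicks and 4 non-clicks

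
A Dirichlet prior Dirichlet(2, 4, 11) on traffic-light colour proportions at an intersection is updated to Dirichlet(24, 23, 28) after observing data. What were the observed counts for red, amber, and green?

For a Dirichlet(α) prior with multinomial counts c, the posterior is Dirichlet(α + c) componentwise.
Counts are posterior − prior componentwise: 24−2=22, 23−4=19, 28−11=17.

counts (22, 19, 17)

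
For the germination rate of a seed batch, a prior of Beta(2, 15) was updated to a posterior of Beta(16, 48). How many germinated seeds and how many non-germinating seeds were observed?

Beta is conjugate to the binomial likelihood: posterior = Beta(a+s, b+f).
So s = 16 − 2 = 14 and f = 48 − 15 = 33.

14 germinated seeds and 33 non-germinating seeds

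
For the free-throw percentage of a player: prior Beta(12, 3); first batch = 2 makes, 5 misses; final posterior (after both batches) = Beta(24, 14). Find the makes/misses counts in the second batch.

10 makes and 6 misses

Sequential conjugate updates are equivalent to a single update on the pooled data, so total successes = posterior α − prior α and total failures = posterior β − prior β.
Total across both batches: 24−12=12 makes, 14−3=11 misses.
Subtract the first batch: 12−2=10 makes and 11−5=6 misses.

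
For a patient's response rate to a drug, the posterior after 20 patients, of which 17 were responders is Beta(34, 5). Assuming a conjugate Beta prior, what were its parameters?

Under Beta–binomial conjugacy the posterior parameters are (a+s, b+f).
Subtract the data counts: 34−17=17, 5−3=2.

Beta(17, 2)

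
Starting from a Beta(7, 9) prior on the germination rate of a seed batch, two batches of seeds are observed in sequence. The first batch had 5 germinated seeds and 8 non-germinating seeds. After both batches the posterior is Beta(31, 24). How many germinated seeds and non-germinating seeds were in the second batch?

19 germinated seeds and 7 non-germinating seeds

Sequential conjugate updates are equivalent to a single update on the pooled data, so total successes = posterior α − prior α and total failures = posterior β − prior β.
Total across both batches: 31−7=24 germinated seeds, 24−9=15 non-germinating seeds.
Subtract the first batch: 24−5=19 germinated seeds and 15−8=7 non-germinating seeds.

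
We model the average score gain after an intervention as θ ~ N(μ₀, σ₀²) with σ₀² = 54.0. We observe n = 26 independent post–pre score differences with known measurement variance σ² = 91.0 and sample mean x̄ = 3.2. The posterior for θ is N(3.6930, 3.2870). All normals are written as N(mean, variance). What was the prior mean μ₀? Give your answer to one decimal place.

With known observation variance, the Normal–Normal posterior has precision τ_n = τ₀ + n/σ² and mean μ_n = (τ₀μ₀ + (n/σ²)x̄)/τ_n.
Here τ₀ = 1/54.0 = 0.018519 and τ_data = 26/91.0 = 0.285714, so τ_n = 0.304233.
Rearranging for μ₀: μ₀ = (μ_n·τ_n − τ_data·x̄)/τ₀ = (3.6930·0.304233 − 0.285714·3.2) / 0.018519 = 0.209248/0.018519 ≈ 11.3.

μ₀ = 11.3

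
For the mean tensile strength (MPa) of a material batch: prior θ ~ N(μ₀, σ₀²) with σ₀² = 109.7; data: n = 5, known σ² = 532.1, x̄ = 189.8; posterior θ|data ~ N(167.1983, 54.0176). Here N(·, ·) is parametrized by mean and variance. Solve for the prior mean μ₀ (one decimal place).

With known observation variance, the Normal–Normal posterior has precision τ_n = τ₀ + n/σ² and mean μ_n = (τ₀μ₀ + (n/σ²)x̄)/τ_n.
Here τ₀ = 1/109.7 = 0.009116 and τ_data = 5/532.1 = 0.009397, so τ_n = 0.018513.
Rearranging for μ₀: μ₀ = (μ_n·τ_n − τ_data·x̄)/τ₀ = (167.1983·0.018513 − 0.009397·189.8) / 0.009116 = 1.311792/0.009116 ≈ 143.9.

μ₀ = 143.9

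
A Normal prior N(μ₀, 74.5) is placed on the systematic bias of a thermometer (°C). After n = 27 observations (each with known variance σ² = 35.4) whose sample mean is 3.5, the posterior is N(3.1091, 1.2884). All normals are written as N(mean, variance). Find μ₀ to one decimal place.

μ₀ = -19.1

With known observation variance, the Normal–Normal posterior has precision τ_n = τ₀ + n/σ² and mean μ_n = (τ₀μ₀ + (n/σ²)x̄)/τ_n.
Here τ₀ = 1/74.5 = 0.013423 and τ_data = 27/35.4 = 0.762712, so τ_n = 0.776135.
Rearranging for μ₀: μ₀ = (μ_n·τ_n − τ_data·x̄)/τ₀ = (3.1091·0.776135 − 0.762712·3.5) / 0.013423 = -0.256411/0.013423 ≈ -19.1.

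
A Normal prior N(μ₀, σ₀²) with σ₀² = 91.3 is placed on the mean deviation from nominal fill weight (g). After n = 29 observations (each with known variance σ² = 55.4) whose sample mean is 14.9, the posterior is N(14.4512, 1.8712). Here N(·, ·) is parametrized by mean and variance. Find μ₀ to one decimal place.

With known observation variance, the Normal–Normal posterior has precision τ_n = τ₀ + n/σ² and mean μ_n = (τ₀μ₀ + (n/σ²)x̄)/τ_n.
Here τ₀ = 1/91.3 = 0.010953 and τ_data = 29/55.4 = 0.523466, so τ_n = 0.534419.
Rearranging for μ₀: μ₀ = (μ_n·τ_n − τ_data·x̄)/τ₀ = (14.4512·0.534419 − 0.523466·14.9) / 0.010953 = -0.076648/0.010953 ≈ -7.0.

μ₀ = -7.0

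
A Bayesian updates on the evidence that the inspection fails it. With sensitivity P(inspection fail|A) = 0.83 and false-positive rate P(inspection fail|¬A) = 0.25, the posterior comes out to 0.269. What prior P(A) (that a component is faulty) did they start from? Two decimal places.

In odds form, posterior odds = prior odds × likelihood ratio, so prior odds = posterior odds ÷ LR.
Posterior odds = 0.269/(1−0.269) = 0.3680. LR = 0.83/0.25 = 3.3200.
Prior odds = 0.3680/3.3200 = 0.1108, so P(A) = 0.1108/(1+0.1108) ≈ 0.10.

P(A) = 0.10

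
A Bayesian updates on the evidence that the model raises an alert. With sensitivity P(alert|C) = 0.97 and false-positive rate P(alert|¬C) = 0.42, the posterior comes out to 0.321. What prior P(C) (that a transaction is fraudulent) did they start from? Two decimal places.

P(C) = 0.17

Bayes' rule in odds form gives O(C|E) = O(C)·[P(E|C)/P(E|¬C)], hence O(C) = O(C|E)/LR.
Posterior odds = 0.321/(1−0.321) = 0.4728. LR = 0.97/0.42 = 2.3095.
Prior odds = 0.4728/2.3095 = 0.2047, so P(C) = 0.2047/(1+0.2047) ≈ 0.17.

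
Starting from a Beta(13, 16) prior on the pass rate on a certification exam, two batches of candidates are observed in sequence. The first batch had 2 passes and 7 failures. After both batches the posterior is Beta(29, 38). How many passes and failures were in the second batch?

14 passes and 15 failures

Sequential conjugate updates are equivalent to a single update on the pooled data, so total successes = posterior α − prior α and total failures = posterior β − prior β.
Total across both batches: 29−13=16 passes, 38−16=22 failures.
Subtract the first batch: 16−2=14 passes and 22−7=15 failures.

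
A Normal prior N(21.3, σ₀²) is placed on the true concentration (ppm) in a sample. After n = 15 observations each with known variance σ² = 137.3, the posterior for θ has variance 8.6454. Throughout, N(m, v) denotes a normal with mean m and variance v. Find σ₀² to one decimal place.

σ₀² = 155.8

For the Normal–Normal model with known σ², precisions add: τ_n = τ₀ + n/σ².
So 1/σ₀² = 1/8.6454 − 15/137.3 = 0.115668 − 0.109250 = 0.006418.
Hence σ₀² = 1/0.006418 ≈ 155.8.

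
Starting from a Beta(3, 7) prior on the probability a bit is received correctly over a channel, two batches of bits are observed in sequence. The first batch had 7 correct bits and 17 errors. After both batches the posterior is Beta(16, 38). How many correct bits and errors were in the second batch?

Because Beta–binomial updating is additive in the counts, the combined data contributed (α_post−α_prior, β_post−β_prior) successes and failures.
Total across both batches: 16−3=13 correct bits, 38−7=31 errors.
Subtract the first batch: 13−7=6 correct bits and 31−17=14 errors.

6 correct bits and 14 errors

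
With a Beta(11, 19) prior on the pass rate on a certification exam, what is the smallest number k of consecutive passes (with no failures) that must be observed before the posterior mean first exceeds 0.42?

After k passes and 0 failures the posterior is Beta(11+k, 19), with mean (11+k)/(11+19+k).
Set (11+k)/(30+k) > 0.42 and solve: k > (0.42·30 − 11)/(1 − 0.42) = 2.759.
The smallest integer exceeding 2.759 is 3, and checking k=3: (14)/(33) = 0.4242 > 0.42.

k = 3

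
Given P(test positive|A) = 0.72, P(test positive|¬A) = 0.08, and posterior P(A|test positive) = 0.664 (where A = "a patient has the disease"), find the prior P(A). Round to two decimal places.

P(A) = 0.18

Bayes' rule in odds form gives O(A|E) = O(A)·[P(E|A)/P(E|¬A)], hence O(A) = O(A|E)/LR.
Posterior odds = 0.664/(1−0.664) = 1.9762. LR = 0.72/0.08 = 9.0000.
Prior odds = 1.9762/9.0000 = 0.2196, so P(A) = 0.2196/(1+0.2196) ≈ 0.18.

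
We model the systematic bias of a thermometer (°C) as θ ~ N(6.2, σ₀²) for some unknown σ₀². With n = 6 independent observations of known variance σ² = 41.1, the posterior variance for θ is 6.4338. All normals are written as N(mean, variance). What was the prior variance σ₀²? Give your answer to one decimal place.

Posterior precision equals prior precision plus data precision: 1/σ_n² = 1/σ₀² + n/σ².
So 1/σ₀² = 1/6.4338 − 6/41.1 = 0.155429 − 0.145985 = 0.009444.
Hence σ₀² = 1/0.009444 ≈ 105.9.

σ₀² = 105.9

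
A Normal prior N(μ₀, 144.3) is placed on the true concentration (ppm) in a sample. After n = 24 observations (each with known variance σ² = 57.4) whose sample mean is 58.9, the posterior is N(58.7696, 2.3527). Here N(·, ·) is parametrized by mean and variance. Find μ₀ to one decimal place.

With known observation variance, the Normal–Normal posterior has precision τ_n = τ₀ + n/σ² and mean μ_n = (τ₀μ₀ + (n/σ²)x̄)/τ_n.
Here τ₀ = 1/144.3 = 0.006930 and τ_data = 24/57.4 = 0.418118, so τ_n = 0.425048.
Rearranging for μ₀: μ₀ = (μ_n·τ_n − τ_data·x̄)/τ₀ = (58.7696·0.425048 − 0.418118·58.9) / 0.006930 = 0.352751/0.006930 ≈ 50.9.

μ₀ = 50.9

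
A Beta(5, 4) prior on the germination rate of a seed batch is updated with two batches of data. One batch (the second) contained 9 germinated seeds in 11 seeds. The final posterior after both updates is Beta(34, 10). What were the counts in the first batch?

Because Beta–binomial updating is additive in the counts, the combined data contributed (α_post−α_prior, β_post−β_prior) successes and failures.
Total across both batches: 34−5=29 germinated seeds, 10−4=6 non-germinating seeds.
Subtract the second batch: 29−9=20 germinated seeds and 6−2=4 non-germinating seeds.

20 germinated seeds and 4 non-germinating seeds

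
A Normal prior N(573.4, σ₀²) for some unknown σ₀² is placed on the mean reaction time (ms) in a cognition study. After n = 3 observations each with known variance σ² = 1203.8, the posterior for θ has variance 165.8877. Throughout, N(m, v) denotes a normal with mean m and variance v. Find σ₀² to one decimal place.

Posterior precision equals prior precision plus data precision: 1/σ_n² = 1/σ₀² + n/σ².
So 1/σ₀² = 1/165.8877 − 3/1203.8 = 0.006028 − 0.002492 = 0.003536.
Hence σ₀² = 1/0.003536 ≈ 282.8.

σ₀² = 282.8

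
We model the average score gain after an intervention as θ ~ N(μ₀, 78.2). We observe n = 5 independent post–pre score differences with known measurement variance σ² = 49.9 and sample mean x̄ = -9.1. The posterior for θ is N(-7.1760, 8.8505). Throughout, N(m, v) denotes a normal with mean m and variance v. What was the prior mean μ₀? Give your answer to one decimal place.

μ₀ = 7.9

The posterior mean is a precision-weighted average: μ_n = (τ₀μ₀ + τ_data·x̄)/(τ₀+τ_data), with τ₀=1/σ₀² and τ_data=n/σ².
Here τ₀ = 1/78.2 = 0.012788 and τ_data = 5/49.9 = 0.100200, so τ_n = 0.112988.
Rearranging for μ₀: μ₀ = (μ_n·τ_n − τ_data·x̄)/τ₀ = (-7.1760·0.112988 − 0.100200·-9.1) / 0.012788 = 0.101018/0.012788 ≈ 7.9.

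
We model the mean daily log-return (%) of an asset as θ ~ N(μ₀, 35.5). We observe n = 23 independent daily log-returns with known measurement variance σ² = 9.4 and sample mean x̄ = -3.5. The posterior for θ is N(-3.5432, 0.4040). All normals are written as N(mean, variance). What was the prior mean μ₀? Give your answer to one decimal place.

μ₀ = -7.3

The posterior mean is a precision-weighted average: μ_n = (τ₀μ₀ + τ_data·x̄)/(τ₀+τ_data), with τ₀=1/σ₀² and τ_data=n/σ².
Here τ₀ = 1/35.5 = 0.028169 and τ_data = 23/9.4 = 2.446809, so τ_n = 2.474978.
Rearranging for μ₀: μ₀ = (μ_n·τ_n − τ_data·x̄)/τ₀ = (-3.5432·2.474978 − 2.446809·-3.5) / 0.028169 = -0.205511/0.028169 ≈ -7.3.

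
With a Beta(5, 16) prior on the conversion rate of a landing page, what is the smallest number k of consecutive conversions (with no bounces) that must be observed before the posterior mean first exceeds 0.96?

k = 380

After k conversions and 0 bounces the posterior is Beta(5+k, 16), with mean (5+k)/(5+16+k).
Set (5+k)/(21+k) > 0.96 and solve: k > (0.96·21 − 5)/(1 − 0.96) = 379.000.
The smallest integer exceeding 379.000 is 380, and checking k=380: (385)/(401) = 0.9601 > 0.96.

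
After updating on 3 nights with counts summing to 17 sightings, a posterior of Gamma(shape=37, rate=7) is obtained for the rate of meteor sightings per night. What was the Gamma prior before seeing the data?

A Gamma(α, β) prior (rate parametrization) on a Poisson rate with n observations summing to S gives posterior Gamma(α+S, β+n).
So α = 37 − 17 = 20 and β = 7 − 3 = 4.

Gamma(shape=20, rate=4)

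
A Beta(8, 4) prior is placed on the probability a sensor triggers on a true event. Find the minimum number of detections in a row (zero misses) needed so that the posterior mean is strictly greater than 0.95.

After k detections and 0 misses the posterior is Beta(8+k, 4), with mean (8+k)/(8+4+k).
Set (8+k)/(12+k) > 0.95 and solve: k > (0.95·12 − 8)/(1 − 0.95) = 68.000.
The smallest integer exceeding 68.000 is 69.

k = 69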